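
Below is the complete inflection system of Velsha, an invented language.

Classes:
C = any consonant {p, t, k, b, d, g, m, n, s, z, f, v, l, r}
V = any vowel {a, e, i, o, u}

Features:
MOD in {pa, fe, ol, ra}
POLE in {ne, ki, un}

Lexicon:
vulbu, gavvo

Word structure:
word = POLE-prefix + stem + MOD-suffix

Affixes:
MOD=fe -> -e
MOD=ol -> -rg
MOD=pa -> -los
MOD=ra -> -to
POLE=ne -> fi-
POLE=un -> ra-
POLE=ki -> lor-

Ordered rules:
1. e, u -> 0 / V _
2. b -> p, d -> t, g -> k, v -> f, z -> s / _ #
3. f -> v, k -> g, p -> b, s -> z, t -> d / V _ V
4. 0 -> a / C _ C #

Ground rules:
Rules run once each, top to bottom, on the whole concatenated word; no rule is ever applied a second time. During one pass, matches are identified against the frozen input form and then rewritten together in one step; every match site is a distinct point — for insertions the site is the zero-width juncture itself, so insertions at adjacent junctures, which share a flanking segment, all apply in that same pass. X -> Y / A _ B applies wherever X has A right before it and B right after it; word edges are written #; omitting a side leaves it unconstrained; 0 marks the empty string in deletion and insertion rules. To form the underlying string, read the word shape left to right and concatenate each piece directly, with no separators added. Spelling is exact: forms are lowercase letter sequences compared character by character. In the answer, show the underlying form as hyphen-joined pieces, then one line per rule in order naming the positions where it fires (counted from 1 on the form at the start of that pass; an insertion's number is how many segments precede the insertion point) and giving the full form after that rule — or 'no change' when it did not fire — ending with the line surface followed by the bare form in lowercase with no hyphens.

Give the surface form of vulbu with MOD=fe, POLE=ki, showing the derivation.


underlying: lor-vulbu-e
1. e, u -> 0 / V _: fires at position(s) 9: lorvulbu
2. b -> p, d -> t, g -> k, v -> f, z -> s / _ #: no change
3. f -> v, k -> g, p -> b, s -> z, t -> d / V _ V: no change
4. 0 -> a / C _ C #: no change
surface: lorvulbu


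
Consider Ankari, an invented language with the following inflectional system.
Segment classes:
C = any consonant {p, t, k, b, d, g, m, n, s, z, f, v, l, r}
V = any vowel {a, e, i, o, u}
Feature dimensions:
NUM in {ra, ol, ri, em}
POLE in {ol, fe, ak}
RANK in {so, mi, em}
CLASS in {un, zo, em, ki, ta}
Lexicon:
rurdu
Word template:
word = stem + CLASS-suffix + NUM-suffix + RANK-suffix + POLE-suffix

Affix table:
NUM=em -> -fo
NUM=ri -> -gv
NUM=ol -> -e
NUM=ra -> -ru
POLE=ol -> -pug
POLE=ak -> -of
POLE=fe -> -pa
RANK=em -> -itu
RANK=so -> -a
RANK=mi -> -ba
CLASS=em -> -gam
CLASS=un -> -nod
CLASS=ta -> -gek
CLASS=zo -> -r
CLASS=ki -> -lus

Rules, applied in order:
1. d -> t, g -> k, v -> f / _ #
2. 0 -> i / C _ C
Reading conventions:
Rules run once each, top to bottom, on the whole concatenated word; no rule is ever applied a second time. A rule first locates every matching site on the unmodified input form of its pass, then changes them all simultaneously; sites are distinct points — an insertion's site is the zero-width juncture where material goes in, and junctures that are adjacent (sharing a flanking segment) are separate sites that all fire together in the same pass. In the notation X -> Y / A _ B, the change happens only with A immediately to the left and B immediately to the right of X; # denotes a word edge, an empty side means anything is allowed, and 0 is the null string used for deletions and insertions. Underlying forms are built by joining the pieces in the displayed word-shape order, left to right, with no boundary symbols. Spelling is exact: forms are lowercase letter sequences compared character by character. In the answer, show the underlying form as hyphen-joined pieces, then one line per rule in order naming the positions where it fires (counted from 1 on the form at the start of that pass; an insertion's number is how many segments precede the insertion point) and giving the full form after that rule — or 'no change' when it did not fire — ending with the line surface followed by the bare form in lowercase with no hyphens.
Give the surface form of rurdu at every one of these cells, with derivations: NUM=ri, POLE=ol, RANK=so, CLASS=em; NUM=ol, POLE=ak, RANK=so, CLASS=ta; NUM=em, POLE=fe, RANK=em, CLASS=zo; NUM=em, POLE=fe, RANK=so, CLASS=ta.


cell NUM=ri, POLE=ol, RANK=so, CLASS=em:
underlying: rurdu-gam-gv-a-pug
1. d -> t, g -> k, v -> f / _ #: fires at position(s) 14: rurdugamgvapuk
2. 0 -> i / C _ C: inserts after position(s) 3, 8, 9: ruridugamigivapuk
surface: ruridugamigivapuk

cell NUM=ol, POLE=ak, RANK=so, CLASS=ta:
underlying: rurdu-gek-e-a-of
1. d -> t, g -> k, v -> f / _ #: no change
2. 0 -> i / C _ C: inserts after position(s) 3: ruridugekeaof
surface: ruridugekeaof

cell NUM=em, POLE=fe, RANK=em, CLASS=zo:
underlying: rurdu-r-fo-itu-pa
1. d -> t, g -> k, v -> f / _ #: no change
2. 0 -> i / C _ C: inserts after position(s) 3, 6: ruridurifoitupa
surface: ruridurifoitupa

cell NUM=em, POLE=fe, RANK=so, CLASS=ta:
underlying: rurdu-gek-fo-a-pa
1. d -> t, g -> k, v -> f / _ #: no change
2. 0 -> i / C _ C: inserts after position(s) 3, 8: ruridugekifoapa
surface: ruridugekifoapa


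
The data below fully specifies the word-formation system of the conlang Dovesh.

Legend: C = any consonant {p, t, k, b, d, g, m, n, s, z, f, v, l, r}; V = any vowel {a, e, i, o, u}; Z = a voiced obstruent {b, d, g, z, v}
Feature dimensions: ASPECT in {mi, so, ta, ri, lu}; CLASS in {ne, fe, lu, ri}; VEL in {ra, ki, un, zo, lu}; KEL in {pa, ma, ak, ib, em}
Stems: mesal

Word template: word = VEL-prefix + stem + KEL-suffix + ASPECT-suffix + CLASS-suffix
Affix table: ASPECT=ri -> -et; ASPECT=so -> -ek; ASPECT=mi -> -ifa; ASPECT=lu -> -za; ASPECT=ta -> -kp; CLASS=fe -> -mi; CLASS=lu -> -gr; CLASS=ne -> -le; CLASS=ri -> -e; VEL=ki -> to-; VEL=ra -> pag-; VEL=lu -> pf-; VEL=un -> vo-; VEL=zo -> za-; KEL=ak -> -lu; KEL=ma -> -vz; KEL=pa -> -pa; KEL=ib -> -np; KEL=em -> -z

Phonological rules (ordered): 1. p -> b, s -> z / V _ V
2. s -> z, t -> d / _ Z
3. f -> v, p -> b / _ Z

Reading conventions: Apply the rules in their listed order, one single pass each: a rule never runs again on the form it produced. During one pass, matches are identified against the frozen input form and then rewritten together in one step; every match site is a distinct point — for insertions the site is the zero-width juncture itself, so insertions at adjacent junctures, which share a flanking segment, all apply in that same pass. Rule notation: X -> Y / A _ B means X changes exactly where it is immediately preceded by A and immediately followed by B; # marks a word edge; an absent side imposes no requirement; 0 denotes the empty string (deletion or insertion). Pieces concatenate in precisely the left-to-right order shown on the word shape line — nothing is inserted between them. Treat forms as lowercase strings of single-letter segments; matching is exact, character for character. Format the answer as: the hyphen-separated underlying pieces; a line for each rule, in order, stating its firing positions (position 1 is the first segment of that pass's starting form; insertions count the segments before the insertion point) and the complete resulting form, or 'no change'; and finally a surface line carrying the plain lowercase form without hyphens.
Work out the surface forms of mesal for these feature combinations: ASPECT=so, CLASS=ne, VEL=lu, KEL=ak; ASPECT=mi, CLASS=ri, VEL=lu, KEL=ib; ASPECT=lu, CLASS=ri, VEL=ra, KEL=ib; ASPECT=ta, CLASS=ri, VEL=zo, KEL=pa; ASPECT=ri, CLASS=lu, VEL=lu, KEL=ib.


cell ASPECT=so, CLASS=ne, VEL=lu, KEL=ak:
underlying: pf-mesal-lu-ek-le
1. p -> b, s -> z / V _ V: fires at position(s) 5: pfmezalluekle
2. s -> z, t -> d / _ Z: no change
3. f -> v, p -> b / _ Z: no change
surface: pfmezalluekle

cell ASPECT=mi, CLASS=ri, VEL=lu, KEL=ib:
underlying: pf-mesal-np-ifa-e
1. p -> b, s -> z / V _ V: fires at position(s) 5: pfmezalnpifae
2. s -> z, t -> d / _ Z: no change
3. f -> v, p -> b / _ Z: no change
surface: pfmezalnpifae

cell ASPECT=lu, CLASS=ri, VEL=ra, KEL=ib:
underlying: pag-mesal-np-za-e
1. p -> b, s -> z / V _ V: fires at position(s) 6: pagmezalnpzae
2. s -> z, t -> d / _ Z: no change
3. f -> v, p -> b / _ Z: fires at position(s) 10: pagmezalnbzae
surface: pagmezalnbzae

cell ASPECT=ta, CLASS=ri, VEL=zo, KEL=pa:
underlying: za-mesal-pa-kp-e
1. p -> b, s -> z / V _ V: fires at position(s) 5: zamezalpakpe
2. s -> z, t -> d / _ Z: no change
3. f -> v, p -> b / _ Z: no change
surface: zamezalpakpe

cell ASPECT=ri, CLASS=lu, VEL=lu, KEL=ib:
underlying: pf-mesal-np-et-gr
1. p -> b, s -> z / V _ V: fires at position(s) 5: pfmezalnpetgr
2. s -> z, t -> d / _ Z: fires at position(s) 11: pfmezalnpedgr
3. f -> v, p -> b / _ Z: no change
surface: pfmezalnpedgr


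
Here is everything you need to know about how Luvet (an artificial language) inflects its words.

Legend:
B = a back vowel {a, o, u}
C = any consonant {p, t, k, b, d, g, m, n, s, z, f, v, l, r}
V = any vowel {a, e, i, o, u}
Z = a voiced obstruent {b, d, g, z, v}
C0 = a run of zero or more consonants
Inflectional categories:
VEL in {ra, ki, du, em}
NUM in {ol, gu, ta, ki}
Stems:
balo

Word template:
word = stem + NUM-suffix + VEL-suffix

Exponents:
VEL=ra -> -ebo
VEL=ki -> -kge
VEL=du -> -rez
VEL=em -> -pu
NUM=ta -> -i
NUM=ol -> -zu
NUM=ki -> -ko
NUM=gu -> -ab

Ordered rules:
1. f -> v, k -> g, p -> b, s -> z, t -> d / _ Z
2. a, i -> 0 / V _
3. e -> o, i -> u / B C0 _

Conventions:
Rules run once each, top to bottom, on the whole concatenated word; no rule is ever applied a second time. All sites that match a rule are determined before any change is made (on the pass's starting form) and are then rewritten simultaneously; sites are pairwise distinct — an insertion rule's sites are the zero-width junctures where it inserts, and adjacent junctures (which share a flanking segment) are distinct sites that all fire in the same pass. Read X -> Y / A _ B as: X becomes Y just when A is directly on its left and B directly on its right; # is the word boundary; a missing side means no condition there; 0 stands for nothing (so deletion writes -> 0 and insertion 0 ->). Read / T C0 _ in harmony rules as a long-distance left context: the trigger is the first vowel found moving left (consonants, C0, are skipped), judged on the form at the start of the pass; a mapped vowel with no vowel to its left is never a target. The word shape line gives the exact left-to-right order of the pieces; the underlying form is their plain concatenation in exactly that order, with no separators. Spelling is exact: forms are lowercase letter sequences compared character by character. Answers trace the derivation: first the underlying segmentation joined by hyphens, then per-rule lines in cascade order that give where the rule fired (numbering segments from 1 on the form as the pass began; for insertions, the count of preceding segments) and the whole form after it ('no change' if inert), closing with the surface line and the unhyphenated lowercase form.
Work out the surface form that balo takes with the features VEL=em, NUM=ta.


underlying: balo-i-pu
1. f -> v, k -> g, p -> b, s -> z, t -> d / _ Z: no change
2. a, i -> 0 / V _: fires at position(s) 5: balopu
3. e -> o, i -> u / B C0 _: no change
surface: balopu


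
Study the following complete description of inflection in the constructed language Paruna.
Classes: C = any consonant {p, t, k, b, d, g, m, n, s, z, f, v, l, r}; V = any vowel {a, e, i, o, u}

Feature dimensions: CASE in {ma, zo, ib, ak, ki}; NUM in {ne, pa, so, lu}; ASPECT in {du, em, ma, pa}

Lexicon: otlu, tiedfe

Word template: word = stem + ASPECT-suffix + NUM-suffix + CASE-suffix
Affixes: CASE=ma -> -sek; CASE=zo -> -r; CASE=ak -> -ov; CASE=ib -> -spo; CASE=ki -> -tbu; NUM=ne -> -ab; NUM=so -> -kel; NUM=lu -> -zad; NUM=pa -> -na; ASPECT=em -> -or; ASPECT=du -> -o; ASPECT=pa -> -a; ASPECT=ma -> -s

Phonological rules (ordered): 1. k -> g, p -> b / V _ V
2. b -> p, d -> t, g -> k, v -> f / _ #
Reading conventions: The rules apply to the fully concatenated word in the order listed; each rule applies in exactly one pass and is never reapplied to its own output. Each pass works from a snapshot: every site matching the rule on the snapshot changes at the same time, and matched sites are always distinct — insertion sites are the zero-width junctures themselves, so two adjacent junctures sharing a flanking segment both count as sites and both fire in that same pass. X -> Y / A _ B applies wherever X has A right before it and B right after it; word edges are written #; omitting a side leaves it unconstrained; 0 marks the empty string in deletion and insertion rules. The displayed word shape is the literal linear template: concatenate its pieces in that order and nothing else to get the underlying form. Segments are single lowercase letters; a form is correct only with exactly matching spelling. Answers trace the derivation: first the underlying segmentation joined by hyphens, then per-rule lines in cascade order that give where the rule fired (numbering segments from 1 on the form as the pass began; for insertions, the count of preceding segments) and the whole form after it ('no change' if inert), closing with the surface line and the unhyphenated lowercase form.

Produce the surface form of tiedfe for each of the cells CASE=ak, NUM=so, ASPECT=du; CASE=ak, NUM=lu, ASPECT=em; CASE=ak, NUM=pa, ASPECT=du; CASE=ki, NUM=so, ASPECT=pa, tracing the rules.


cell CASE=ak, NUM=so, ASPECT=du:
underlying: tiedfe-o-kel-ov
1. k -> g, p -> b / V _ V: fires at position(s) 8: tiedfeogelov
2. b -> p, d -> t, g -> k, v -> f / _ #: fires at position(s) 12: tiedfeogelof
surface: tiedfeogelof

cell CASE=ak, NUM=lu, ASPECT=em:
underlying: tiedfe-or-zad-ov
1. k -> g, p -> b / V _ V: no change
2. b -> p, d -> t, g -> k, v -> f / _ #: fires at position(s) 13: tiedfeorzadof
surface: tiedfeorzadof

cell CASE=ak, NUM=pa, ASPECT=du:
underlying: tiedfe-o-na-ov
1. k -> g, p -> b / V _ V: no change
2. b -> p, d -> t, g -> k, v -> f / _ #: fires at position(s) 11: tiedfeonaof
surface: tiedfeonaof

cell CASE=ki, NUM=so, ASPECT=pa:
underlying: tiedfe-a-kel-tbu
1. k -> g, p -> b / V _ V: fires at position(s) 8: tiedfeageltbu
2. b -> p, d -> t, g -> k, v -> f / _ #: no change
surface: tiedfeageltbu


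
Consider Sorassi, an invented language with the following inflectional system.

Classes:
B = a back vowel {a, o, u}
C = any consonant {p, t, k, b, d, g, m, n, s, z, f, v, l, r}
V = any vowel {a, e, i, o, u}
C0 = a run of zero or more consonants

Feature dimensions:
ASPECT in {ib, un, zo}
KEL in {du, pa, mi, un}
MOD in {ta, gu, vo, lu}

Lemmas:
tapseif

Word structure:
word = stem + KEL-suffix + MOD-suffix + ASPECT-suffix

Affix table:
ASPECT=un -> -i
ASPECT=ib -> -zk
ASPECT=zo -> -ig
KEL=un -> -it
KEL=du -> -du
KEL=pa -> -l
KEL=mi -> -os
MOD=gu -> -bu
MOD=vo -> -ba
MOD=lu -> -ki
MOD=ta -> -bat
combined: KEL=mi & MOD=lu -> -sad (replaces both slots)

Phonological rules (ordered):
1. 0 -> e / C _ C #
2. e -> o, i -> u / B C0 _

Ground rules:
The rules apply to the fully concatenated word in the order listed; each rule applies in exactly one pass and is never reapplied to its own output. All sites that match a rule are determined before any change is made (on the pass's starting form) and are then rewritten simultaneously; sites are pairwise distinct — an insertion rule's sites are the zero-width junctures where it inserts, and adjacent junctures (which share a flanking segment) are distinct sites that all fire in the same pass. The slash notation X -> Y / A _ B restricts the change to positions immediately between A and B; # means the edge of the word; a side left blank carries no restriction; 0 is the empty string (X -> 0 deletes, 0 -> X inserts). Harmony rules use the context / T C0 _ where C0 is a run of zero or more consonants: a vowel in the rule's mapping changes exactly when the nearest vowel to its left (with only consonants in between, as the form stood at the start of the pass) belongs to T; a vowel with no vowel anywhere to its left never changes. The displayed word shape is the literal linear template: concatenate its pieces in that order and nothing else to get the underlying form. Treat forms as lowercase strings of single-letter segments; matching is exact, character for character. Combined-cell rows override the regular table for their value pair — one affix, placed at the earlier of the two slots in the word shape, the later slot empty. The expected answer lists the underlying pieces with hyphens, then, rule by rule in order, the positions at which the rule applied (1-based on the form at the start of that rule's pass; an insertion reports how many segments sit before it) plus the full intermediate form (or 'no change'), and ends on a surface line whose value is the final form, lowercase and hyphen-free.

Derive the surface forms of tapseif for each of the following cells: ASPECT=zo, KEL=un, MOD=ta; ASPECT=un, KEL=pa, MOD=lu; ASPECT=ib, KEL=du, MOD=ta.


cell ASPECT=zo, KEL=un, MOD=ta:
underlying: tapseif-it-bat-ig
1. 0 -> e / C _ C #: no change
2. e -> o, i -> u / B C0 _: fires at position(s) 5, 13: tapsoifitbatug
surface: tapsoifitbatug

cell ASPECT=un, KEL=pa, MOD=lu:
underlying: tapseif-l-ki-i
1. 0 -> e / C _ C #: no change
2. e -> o, i -> u / B C0 _: fires at position(s) 5: tapsoiflkii
surface: tapsoiflkii

cell ASPECT=ib, KEL=du, MOD=ta:
underlying: tapseif-du-bat-zk
1. 0 -> e / C _ C #: inserts after position(s) 13: tapseifdubatzek
2. e -> o, i -> u / B C0 _: fires at position(s) 5, 14: tapsoifdubatzok
surface: tapsoifdubatzok


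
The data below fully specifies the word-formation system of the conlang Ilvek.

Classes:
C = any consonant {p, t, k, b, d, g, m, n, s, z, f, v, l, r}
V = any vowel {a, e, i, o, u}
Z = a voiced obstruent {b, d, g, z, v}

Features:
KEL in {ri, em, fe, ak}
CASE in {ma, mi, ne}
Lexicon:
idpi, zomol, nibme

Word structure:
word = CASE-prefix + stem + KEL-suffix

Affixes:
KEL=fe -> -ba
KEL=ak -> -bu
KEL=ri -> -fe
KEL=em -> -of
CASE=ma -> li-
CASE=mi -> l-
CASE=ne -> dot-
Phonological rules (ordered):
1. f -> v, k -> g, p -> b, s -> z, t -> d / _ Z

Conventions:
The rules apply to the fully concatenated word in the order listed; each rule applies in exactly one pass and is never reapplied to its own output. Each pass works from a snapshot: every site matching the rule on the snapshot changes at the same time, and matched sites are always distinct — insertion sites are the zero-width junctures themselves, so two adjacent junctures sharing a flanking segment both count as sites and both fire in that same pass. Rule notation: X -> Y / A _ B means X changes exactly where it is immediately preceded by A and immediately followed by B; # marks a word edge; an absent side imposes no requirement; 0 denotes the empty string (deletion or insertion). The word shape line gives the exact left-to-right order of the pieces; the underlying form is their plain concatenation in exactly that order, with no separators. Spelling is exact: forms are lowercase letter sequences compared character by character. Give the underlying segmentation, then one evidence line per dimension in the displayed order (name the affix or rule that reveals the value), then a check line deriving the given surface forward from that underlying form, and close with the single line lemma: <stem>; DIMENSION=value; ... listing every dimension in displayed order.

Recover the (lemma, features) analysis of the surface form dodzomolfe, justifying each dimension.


underlying: dot-zomol-fe
KEL=ri - signalled by the affix -fe
CASE=ne - signalled by the affix dot-
check: dotzomolfe -> dodzomolfe
lemma: zomol; KEL=ri; CASE=ne


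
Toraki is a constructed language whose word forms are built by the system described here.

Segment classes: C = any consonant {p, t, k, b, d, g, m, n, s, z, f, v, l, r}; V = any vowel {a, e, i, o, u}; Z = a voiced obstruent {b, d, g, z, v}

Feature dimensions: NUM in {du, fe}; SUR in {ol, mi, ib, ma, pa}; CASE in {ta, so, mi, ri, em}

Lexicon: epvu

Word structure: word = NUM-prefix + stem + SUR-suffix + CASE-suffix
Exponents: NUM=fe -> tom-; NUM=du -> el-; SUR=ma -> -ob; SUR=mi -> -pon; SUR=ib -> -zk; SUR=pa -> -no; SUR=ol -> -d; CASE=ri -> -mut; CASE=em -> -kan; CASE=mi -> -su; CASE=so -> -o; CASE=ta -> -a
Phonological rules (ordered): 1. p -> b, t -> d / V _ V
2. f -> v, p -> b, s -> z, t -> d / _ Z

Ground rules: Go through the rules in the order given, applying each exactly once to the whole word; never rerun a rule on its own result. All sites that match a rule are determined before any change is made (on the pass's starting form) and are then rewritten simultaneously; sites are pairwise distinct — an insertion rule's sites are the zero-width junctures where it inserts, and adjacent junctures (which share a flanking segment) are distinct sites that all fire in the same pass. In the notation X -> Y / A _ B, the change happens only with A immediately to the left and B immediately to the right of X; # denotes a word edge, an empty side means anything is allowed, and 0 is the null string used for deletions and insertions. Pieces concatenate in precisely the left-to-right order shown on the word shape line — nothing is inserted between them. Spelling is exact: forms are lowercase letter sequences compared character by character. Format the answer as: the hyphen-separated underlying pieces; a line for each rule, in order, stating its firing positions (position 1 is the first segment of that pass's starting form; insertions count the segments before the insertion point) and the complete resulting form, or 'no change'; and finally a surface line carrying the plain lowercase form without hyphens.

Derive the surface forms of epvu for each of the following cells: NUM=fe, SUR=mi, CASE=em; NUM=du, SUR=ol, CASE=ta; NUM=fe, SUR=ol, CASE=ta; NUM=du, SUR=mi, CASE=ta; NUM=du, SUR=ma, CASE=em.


cell NUM=fe, SUR=mi, CASE=em:
underlying: tom-epvu-pon-kan
1. p -> b, t -> d / V _ V: fires at position(s) 8: tomepvubonkan
2. f -> v, p -> b, s -> z, t -> d / _ Z: fires at position(s) 5: tomebvubonkan
surface: tomebvubonkan

cell NUM=du, SUR=ol, CASE=ta:
underlying: el-epvu-d-a
1. p -> b, t -> d / V _ V: no change
2. f -> v, p -> b, s -> z, t -> d / _ Z: fires at position(s) 4: elebvuda
surface: elebvuda

cell NUM=fe, SUR=ol, CASE=ta:
underlying: tom-epvu-d-a
1. p -> b, t -> d / V _ V: no change
2. f -> v, p -> b, s -> z, t -> d / _ Z: fires at position(s) 5: tomebvuda
surface: tomebvuda

cell NUM=du, SUR=mi, CASE=ta:
underlying: el-epvu-pon-a
1. p -> b, t -> d / V _ V: fires at position(s) 7: elepvubona
2. f -> v, p -> b, s -> z, t -> d / _ Z: fires at position(s) 4: elebvubona
surface: elebvubona

cell NUM=du, SUR=ma, CASE=em:
underlying: el-epvu-ob-kan
1. p -> b, t -> d / V _ V: no change
2. f -> v, p -> b, s -> z, t -> d / _ Z: fires at position(s) 4: elebvuobkan
surface: elebvuobkan


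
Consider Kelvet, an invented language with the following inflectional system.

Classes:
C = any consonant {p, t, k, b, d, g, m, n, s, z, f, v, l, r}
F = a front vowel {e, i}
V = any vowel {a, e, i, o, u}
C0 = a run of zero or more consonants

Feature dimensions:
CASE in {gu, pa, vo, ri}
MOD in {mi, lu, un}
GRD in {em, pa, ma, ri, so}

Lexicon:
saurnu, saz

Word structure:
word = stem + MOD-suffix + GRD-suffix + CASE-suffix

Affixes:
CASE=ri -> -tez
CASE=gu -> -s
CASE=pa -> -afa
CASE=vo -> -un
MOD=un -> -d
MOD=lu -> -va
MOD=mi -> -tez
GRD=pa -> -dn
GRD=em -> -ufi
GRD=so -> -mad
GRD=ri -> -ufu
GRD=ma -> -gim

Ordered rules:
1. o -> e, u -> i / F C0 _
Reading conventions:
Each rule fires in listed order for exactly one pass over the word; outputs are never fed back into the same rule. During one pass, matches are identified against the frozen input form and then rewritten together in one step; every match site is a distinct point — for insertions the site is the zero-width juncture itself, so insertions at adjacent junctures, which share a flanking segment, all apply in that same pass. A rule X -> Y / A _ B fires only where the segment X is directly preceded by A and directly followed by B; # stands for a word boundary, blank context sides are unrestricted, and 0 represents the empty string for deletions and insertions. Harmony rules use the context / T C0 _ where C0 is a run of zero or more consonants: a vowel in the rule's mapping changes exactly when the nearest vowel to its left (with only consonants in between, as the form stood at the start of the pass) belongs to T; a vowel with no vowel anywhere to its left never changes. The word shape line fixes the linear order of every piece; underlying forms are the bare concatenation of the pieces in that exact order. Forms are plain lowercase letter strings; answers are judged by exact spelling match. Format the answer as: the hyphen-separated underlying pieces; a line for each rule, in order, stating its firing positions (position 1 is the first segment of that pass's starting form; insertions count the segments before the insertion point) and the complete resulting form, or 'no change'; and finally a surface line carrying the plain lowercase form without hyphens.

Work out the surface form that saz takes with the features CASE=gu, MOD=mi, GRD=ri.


underlying: saz-tez-ufu-s
1. o -> e, u -> i / F C0 _: fires at position(s) 7: saztezifus
surface: saztezifus


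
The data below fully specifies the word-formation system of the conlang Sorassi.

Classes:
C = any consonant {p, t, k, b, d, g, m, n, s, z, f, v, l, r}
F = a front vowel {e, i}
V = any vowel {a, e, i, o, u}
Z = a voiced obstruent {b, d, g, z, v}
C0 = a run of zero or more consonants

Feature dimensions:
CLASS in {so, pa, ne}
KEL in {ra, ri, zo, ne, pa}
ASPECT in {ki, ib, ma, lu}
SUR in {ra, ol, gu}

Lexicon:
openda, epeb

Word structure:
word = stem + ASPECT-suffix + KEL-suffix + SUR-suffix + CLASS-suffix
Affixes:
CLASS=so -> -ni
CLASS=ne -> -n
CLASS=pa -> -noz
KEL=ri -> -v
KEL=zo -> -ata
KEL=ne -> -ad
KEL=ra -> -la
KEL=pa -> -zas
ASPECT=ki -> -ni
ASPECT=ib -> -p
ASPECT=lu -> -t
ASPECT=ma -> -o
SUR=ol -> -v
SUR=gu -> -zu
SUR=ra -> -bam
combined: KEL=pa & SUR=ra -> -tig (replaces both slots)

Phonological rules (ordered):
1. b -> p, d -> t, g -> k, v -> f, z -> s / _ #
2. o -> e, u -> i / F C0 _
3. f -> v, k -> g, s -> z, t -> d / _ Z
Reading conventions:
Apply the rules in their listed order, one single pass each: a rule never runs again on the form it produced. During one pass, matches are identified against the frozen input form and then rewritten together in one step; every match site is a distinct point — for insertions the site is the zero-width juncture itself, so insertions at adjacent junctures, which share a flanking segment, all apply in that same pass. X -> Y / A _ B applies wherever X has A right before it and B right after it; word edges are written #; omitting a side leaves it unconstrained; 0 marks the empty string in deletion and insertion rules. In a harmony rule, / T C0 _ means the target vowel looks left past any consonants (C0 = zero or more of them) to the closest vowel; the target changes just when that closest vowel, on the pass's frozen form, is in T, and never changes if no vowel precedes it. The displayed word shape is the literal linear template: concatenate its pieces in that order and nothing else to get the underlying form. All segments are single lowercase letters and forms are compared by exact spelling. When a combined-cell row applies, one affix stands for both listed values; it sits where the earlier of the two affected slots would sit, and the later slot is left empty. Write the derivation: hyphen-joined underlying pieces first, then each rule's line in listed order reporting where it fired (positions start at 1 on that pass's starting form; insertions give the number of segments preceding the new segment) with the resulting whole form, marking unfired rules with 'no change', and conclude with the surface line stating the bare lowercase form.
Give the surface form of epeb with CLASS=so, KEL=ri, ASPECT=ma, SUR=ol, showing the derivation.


underlying: epeb-o-v-v-ni
1. b -> p, d -> t, g -> k, v -> f, z -> s / _ #: no change
2. o -> e, u -> i / F C0 _: fires at position(s) 5: epebevvni
3. f -> v, k -> g, s -> z, t -> d / _ Z: no change
surface: epebevvni


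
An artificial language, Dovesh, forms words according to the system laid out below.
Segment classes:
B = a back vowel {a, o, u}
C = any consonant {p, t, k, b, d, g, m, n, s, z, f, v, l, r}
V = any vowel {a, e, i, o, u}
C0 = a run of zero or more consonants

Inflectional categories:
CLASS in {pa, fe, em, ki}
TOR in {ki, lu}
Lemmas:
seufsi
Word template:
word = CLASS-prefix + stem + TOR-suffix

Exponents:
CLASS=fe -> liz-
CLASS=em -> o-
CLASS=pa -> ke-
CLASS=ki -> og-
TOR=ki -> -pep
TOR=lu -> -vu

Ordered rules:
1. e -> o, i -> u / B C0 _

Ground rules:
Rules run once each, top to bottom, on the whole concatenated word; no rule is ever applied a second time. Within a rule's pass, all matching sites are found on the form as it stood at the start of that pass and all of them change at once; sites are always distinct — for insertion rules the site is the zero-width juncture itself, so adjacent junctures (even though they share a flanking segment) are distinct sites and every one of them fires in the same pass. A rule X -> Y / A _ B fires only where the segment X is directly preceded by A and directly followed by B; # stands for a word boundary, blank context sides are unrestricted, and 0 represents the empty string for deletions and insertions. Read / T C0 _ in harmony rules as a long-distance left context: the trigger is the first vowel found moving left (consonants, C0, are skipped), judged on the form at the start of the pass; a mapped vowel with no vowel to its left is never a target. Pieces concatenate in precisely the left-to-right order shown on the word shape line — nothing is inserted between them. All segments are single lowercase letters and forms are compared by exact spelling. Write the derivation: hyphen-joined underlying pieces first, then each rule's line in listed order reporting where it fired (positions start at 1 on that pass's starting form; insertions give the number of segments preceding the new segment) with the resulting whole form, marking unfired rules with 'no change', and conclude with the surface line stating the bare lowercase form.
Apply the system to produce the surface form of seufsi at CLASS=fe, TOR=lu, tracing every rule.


underlying: liz-seufsi-vu
1. e -> o, i -> u / B C0 _: fires at position(s) 9: lizseufsuvu
surface: lizseufsuvu


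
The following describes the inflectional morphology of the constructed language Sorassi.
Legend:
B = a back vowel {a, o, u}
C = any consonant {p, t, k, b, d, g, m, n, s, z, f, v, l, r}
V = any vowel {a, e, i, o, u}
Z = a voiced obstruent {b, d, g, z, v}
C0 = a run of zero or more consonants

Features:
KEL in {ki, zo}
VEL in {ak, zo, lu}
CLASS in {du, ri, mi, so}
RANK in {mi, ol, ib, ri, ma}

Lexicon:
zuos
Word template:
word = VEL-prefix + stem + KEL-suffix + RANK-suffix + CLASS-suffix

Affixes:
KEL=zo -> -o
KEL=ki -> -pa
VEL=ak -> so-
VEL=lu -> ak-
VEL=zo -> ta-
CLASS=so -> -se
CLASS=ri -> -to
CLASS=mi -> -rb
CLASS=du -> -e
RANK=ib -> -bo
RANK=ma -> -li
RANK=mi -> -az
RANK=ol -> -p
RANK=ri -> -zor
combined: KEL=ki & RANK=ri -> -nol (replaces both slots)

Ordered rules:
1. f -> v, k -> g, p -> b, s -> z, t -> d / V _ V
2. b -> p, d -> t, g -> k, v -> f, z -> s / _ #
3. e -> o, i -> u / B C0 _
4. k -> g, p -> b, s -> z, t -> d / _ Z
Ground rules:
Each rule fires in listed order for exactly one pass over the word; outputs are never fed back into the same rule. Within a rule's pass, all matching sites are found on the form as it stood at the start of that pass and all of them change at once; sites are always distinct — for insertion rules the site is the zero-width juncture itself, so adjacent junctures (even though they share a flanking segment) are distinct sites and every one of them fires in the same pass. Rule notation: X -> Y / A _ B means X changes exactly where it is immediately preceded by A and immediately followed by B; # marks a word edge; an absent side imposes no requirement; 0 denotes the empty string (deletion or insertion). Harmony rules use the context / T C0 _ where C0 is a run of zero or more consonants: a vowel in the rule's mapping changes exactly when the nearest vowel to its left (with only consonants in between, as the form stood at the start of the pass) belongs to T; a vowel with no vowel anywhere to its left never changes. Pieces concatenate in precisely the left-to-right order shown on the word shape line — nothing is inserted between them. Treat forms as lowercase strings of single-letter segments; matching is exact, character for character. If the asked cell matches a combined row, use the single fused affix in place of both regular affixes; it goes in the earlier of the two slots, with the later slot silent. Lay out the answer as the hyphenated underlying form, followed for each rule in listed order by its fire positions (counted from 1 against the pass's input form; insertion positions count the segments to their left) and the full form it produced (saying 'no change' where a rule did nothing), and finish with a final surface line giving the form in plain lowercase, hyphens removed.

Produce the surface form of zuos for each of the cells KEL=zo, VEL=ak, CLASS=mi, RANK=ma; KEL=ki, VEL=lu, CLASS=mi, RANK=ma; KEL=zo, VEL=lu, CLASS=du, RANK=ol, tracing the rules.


cell KEL=zo, VEL=ak, CLASS=mi, RANK=ma:
underlying: so-zuos-o-li-rb
1. f -> v, k -> g, p -> b, s -> z, t -> d / V _ V: fires at position(s) 6: sozuozolirb
2. b -> p, d -> t, g -> k, v -> f, z -> s / _ #: fires at position(s) 11: sozuozolirp
3. e -> o, i -> u / B C0 _: fires at position(s) 9: sozuozolurp
4. k -> g, p -> b, s -> z, t -> d / _ Z: no change
surface: sozuozolurp

cell KEL=ki, VEL=lu, CLASS=mi, RANK=ma:
underlying: ak-zuos-pa-li-rb
1. f -> v, k -> g, p -> b, s -> z, t -> d / V _ V: no change
2. b -> p, d -> t, g -> k, v -> f, z -> s / _ #: fires at position(s) 12: akzuospalirp
3. e -> o, i -> u / B C0 _: fires at position(s) 10: akzuospalurp
4. k -> g, p -> b, s -> z, t -> d / _ Z: fires at position(s) 2: agzuospalurp
surface: agzuospalurp

cell KEL=zo, VEL=lu, CLASS=du, RANK=ol:
underlying: ak-zuos-o-p-e
1. f -> v, k -> g, p -> b, s -> z, t -> d / V _ V: fires at position(s) 6, 8: akzuozobe
2. b -> p, d -> t, g -> k, v -> f, z -> s / _ #: no change
3. e -> o, i -> u / B C0 _: fires at position(s) 9: akzuozobo
4. k -> g, p -> b, s -> z, t -> d / _ Z: fires at position(s) 2: agzuozobo
surface: agzuozobo


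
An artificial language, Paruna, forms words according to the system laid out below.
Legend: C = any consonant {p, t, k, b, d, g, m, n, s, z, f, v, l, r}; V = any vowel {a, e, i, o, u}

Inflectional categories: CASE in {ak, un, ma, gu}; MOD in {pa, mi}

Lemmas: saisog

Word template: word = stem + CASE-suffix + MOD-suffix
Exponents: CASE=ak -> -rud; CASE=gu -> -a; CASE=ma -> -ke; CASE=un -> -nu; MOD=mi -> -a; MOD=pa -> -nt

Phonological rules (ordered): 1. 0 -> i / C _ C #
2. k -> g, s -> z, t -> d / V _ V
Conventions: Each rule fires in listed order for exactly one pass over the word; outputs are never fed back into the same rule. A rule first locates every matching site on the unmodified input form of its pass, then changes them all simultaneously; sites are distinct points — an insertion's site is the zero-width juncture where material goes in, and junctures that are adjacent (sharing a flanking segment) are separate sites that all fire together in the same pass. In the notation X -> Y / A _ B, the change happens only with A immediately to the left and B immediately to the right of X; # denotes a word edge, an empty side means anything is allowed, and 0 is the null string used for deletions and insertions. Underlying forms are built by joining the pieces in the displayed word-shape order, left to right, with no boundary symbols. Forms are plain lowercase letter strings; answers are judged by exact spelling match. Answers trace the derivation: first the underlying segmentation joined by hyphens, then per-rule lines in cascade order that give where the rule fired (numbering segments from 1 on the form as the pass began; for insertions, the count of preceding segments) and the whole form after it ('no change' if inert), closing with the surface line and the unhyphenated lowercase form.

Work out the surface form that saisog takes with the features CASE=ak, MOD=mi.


underlying: saisog-rud-a
1. 0 -> i / C _ C #: no change
2. k -> g, s -> z, t -> d / V _ V: fires at position(s) 4: saizogruda
surface: saizogruda


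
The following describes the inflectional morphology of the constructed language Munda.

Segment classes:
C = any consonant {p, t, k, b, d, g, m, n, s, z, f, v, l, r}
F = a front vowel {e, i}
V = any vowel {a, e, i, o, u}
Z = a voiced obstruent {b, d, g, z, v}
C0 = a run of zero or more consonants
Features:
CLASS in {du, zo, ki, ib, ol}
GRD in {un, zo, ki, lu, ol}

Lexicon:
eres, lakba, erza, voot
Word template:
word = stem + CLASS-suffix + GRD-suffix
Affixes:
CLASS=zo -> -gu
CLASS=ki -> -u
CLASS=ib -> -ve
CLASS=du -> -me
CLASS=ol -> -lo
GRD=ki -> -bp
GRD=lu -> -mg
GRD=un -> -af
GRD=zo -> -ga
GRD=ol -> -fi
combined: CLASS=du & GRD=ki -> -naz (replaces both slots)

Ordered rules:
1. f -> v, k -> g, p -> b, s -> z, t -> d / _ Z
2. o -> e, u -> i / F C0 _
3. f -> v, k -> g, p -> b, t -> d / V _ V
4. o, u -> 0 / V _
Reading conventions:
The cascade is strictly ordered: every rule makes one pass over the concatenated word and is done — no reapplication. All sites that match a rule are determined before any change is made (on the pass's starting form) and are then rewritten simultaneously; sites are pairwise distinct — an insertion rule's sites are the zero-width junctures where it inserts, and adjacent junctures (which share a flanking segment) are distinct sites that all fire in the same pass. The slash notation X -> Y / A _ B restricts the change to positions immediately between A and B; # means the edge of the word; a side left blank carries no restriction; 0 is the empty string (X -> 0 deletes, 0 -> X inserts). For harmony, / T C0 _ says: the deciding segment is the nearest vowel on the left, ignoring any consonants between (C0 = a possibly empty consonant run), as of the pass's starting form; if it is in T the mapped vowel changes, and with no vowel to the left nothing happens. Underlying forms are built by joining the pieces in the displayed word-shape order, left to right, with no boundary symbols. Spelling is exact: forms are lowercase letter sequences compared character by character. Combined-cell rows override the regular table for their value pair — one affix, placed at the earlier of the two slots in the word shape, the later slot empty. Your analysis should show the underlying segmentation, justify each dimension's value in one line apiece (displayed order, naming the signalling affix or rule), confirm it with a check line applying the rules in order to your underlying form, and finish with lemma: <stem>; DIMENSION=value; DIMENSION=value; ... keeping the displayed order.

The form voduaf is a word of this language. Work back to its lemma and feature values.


underlying: voot-u-af
CLASS=ki - signalled by the affix -u
GRD=un - signalled by the affix -af
check: vootuaf -> vootuaf -> vootuaf -> vooduaf -> voduaf
lemma: voot; CLASS=ki; GRD=un


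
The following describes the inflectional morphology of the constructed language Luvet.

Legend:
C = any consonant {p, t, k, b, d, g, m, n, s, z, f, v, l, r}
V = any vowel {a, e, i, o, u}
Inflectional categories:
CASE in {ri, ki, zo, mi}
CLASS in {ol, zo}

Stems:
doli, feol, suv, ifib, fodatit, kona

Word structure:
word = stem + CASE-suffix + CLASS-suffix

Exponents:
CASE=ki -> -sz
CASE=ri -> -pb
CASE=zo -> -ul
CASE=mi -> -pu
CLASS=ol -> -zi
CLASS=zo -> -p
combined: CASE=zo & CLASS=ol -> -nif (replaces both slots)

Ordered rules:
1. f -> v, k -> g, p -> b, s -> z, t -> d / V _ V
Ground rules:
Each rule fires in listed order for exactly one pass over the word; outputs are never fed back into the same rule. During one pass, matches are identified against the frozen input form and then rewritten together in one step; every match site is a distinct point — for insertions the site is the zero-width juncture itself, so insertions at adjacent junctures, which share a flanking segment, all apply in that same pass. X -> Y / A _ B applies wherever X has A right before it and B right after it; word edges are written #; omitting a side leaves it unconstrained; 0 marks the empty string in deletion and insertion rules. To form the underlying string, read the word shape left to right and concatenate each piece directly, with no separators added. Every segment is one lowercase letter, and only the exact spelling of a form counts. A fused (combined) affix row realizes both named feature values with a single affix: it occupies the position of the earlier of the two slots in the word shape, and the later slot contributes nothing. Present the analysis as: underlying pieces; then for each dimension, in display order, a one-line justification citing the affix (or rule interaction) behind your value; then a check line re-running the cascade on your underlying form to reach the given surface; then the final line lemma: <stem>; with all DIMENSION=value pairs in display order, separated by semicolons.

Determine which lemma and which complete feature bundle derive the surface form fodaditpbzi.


underlying: fodatit-pb-zi
CASE=ri - signalled by the affix -pb
CLASS=ol - signalled by the affix -zi
check: fodatitpbzi -> fodaditpbzi
lemma: fodatit; CASE=ri; CLASS=ol
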